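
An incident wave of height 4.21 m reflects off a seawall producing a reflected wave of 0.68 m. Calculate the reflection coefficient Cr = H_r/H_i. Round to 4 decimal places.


Cr = H_r / H_i
Cr = 0.68 / 4.21
Cr = 0.1615

0.1615


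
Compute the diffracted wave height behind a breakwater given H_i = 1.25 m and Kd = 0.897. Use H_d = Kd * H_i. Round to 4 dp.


H_d = Kd * H_i
H_d = 0.897 * 1.25
H_d = 1.1213 m

1.1213


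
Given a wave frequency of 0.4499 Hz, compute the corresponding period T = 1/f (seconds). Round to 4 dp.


T = 1 / f
T = 1 / 0.4499
T = 2.2227 s

2.2227


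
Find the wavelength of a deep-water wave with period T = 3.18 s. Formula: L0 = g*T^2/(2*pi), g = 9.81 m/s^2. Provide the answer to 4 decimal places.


L0 = g * T^2 / (2 * pi)
L0 = 9.81 * 3.18^2 / (2 * pi)
L0 = 9.81 * 10.1124 / 6.28319
L0 = 99.2026 / 6.28319
L0 = 15.7886 m

15.7886


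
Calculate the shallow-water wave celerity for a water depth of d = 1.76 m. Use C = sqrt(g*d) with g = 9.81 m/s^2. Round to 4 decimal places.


Using the shallow-water approximation:
C = sqrt(g * d) = sqrt(9.81 * 1.76)
C = sqrt(17.2656)
C = 4.1552 m/s

4.1552


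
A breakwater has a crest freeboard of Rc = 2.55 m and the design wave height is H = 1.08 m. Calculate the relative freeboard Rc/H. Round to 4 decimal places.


Relative freeboard = Rc / H
= 2.55 / 1.08
= 2.3611

2.3611


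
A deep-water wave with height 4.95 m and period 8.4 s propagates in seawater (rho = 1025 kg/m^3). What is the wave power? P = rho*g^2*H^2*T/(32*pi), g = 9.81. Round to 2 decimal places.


P = rho * g^2 * H^2 * T / (32 * pi)
P = 1025 * 9.81^2 * 4.95^2 * 8.4 / (32 * pi)
P = 1025 * 96.2361 * 24.5025 * 8.4 / 100.53096
P = 201953.65 W/m

201953.65


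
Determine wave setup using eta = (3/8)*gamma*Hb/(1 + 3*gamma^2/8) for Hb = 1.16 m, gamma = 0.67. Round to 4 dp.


eta = (3/8) * gamma * Hb / (1 + 3*gamma^2/8)
Numerator = (3/8) * 0.67 * 1.16 = 0.291450
Denominator = 1 + 3*0.67^2/8 = 1 + 0.168338 = 1.168338
eta = 0.291450 / 1.168338
eta = 0.2495 m

0.2495


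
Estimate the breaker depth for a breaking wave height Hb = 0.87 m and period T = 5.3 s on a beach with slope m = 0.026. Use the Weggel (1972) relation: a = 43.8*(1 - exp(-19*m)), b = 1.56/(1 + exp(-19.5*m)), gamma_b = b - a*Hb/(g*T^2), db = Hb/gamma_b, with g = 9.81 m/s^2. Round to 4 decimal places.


a = 43.8 * (1 - exp(-19 * m))
exp(-19 * 0.026) = exp(-0.4940) = 0.610181
a = 43.8 * (1 - 0.610181) = 17.074082
b = 1.56 / (1 + exp(-19.5 * m))
exp(-19.5 * 0.026) = exp(-0.5070) = 0.602300
b = 1.56 / (1 + 0.602300) = 0.973601
Hb / (g * T^2) = 0.87 / (9.81 * 5.3^2) = 0.87 / 275.5629 = 0.00315717
gamma_b = b - a * Hb/(g*T^2) = 0.973601 - 17.074082 * 0.00315717 = 0.919695
db = Hb / gamma_b = 0.87 / 0.919695
db = 0.9460 m

0.9460


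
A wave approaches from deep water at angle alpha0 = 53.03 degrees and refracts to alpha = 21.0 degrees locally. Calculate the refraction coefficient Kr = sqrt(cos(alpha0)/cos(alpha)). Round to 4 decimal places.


Kr = sqrt(cos(alpha0) / cos(alpha))
cos(53.03) = 0.601397
cos(21.0) = 0.933580
Kr = sqrt(0.601397 / 0.933580)
Kr = sqrt(0.644183)
Kr = 0.8026

0.8026


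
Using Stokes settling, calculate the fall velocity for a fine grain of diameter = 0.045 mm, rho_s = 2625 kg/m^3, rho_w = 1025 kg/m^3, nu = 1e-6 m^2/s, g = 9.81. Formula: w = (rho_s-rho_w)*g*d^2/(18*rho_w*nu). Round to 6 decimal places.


w = (rho_s - rho_w) * g * d^2 / (18 * rho_w * nu)
d = 0.045 mm = 0.000045 m
rho_s - rho_w = 2625 - 1025 = 1600
Numerator = 1600 * 9.81 * (0.000045)^2 = 0.000031784400
Denominator = 18 * 1025 * 1e-6 = 0.018450
w = 0.001723 m/s

0.001723


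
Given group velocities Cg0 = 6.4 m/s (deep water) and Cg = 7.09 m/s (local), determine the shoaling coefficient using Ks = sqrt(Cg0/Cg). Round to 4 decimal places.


Ks = sqrt(Cg0 / Cg)
Ks = sqrt(6.4 / 7.09)
Ks = sqrt(0.9027)
Ks = 0.9501

0.9501


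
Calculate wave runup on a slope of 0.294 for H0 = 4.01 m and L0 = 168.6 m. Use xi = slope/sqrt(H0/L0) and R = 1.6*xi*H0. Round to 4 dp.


xi = slope / sqrt(H0/L0)
H0/L0 = 4.01/168.6 = 0.023784
sqrt(0.023784) = 0.154221
xi = 0.294 / 0.154221 = 1.906356
R = 1.6 * xi * H0 = 1.6 * 1.906356 * 4.01
R = 12.2312 m

12.2312


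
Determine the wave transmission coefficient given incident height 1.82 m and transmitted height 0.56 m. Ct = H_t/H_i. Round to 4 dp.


Ct = H_t / H_i
Ct = 0.56 / 1.82
Ct = 0.3077

0.3077


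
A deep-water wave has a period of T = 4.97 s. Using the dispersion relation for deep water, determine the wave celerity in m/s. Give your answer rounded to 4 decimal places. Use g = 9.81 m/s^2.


We use the deep-water celerity formula:
C = g * T / (2 * pi)
C = 9.81 * 4.97 / (2 * 3.14159...)
C = 48.755700 / 6.283185
C = 7.7597 m/s

7.7597


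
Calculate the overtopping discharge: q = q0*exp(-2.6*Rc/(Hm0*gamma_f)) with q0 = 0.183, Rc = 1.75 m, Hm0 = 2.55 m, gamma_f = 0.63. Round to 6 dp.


q = q0 * exp(-2.6 * Rc / (Hm0 * gamma_f))
Exponent = -2.6 * 1.75 / (2.55 * 0.63)
= -2.6 * 1.75 / 1.6065
= -2.832244
exp(-2.832244) = 0.058881
q = 0.183 * 0.058881
q = 0.010775 m^3/s/m

0.010775


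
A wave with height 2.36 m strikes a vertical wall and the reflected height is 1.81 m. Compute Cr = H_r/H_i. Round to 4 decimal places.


Cr = H_r / H_i
Cr = 1.81 / 2.36
Cr = 0.7669

0.7669


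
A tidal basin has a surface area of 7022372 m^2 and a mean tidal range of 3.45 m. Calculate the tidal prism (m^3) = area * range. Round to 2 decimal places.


Tidal prism = Area * Tidal range
P = 7022372 * 3.45
P = 24227183.40 m^3

24227183.40


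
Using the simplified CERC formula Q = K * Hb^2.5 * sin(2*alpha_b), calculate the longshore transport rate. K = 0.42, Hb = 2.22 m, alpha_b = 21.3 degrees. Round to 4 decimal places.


Q = K * Hb^2.5 * sin(2 * alpha_b)
Hb^2.5 = 2.22^2.5 = 7.343151
sin(2 * 21.3) = sin(42.6) = 0.676876
Q = 0.42 * 7.343151 * 0.676876
Q = 2.0876 m^3/s

2.0876


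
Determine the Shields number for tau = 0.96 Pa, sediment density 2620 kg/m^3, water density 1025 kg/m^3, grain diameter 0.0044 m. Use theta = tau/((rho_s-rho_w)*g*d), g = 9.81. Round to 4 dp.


theta = tau / ((rho_s - rho_w) * g * d)
rho_s - rho_w = 2620 - 1025 = 1595
Denominator = 1595 * 9.81 * 0.0044 = 68.846580
theta = 0.96 / 68.846580
theta = 0.0139

0.0139


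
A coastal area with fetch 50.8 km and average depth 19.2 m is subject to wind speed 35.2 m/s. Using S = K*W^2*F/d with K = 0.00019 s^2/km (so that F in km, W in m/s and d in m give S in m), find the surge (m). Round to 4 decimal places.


S = K * W^2 * F / d
W^2 = 35.2^2 = 1239.04
S = 0.00019 * 1239.04 * 50.8 / 19.2
Numerator = 0.00019 * 1239.04 * 50.8 = 11.959214
S = 11.959214 / 19.2 = 0.6229 m

0.6229


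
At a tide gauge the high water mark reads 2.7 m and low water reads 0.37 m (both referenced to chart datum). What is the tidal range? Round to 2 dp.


Tidal range = High water - Low water
Tidal range = 2.7 - (0.37)
Tidal range = 2.33 m

2.33


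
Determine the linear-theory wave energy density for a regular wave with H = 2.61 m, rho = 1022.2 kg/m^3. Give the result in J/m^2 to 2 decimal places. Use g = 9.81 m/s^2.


E = (1/8) * rho * g * H^2
E = (1/8) * 1022.2 * 9.81 * 2.61^2
E = 0.125 * 1022.2 * 9.81 * 6.8121
E = 8538.78 J/m^2

8538.78


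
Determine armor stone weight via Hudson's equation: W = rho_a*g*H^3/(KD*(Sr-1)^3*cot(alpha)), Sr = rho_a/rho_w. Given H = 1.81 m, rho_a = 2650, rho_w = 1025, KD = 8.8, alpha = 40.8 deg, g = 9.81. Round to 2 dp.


Sr = rho_a / rho_w = 2650 / 1025 = 2.585366
(Sr - 1) = 1.585366
(Sr - 1)^3 = 3.984635
cot(40.8) = 1 / tan(40.8) = 1 / 0.863177 = 1.158511
Numerator = 2650 * 9.81 * 1.81^3 = 154152.5119
Denominator = 8.8 * 3.984635 * 1.158511 = 40.622944
W = 154152.5119 / 40.622944
W = 3794.72 N

3794.72


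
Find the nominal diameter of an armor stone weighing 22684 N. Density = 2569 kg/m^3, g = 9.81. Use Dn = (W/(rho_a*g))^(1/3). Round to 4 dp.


V = W / (rho_a * g)
V = 22684 / (2569 * 9.81)
V = 22684 / 25201.89
V = 0.900091 m^3
Dn = V^(1/3) = 0.900091^(1/3)
Dn = 0.9655 m

0.9655


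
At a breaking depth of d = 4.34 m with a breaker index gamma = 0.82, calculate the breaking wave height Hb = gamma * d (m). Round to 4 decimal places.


Hb = gamma * d
Hb = 0.82 * 4.34
Hb = 3.5588 m

3.5588


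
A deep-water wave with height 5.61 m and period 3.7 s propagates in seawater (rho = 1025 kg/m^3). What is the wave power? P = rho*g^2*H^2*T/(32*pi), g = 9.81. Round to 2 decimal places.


P = rho * g^2 * H^2 * T / (32 * pi)
P = 1025 * 9.81^2 * 5.61^2 * 3.7 / (32 * pi)
P = 1025 * 96.2361 * 31.4721 * 3.7 / 100.53096
P = 114258.75 W/m

114258.75


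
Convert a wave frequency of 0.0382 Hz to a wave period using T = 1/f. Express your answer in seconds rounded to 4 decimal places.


T = 1 / f
T = 1 / 0.0382
T = 26.1780 s

26.1780


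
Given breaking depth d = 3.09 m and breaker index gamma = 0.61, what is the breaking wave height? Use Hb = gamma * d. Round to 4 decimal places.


Hb = gamma * d
Hb = 0.61 * 3.09
Hb = 1.8849 m

1.8849


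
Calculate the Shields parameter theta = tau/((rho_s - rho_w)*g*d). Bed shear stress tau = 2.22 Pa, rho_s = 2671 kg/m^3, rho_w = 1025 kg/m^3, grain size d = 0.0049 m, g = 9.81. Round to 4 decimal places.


theta = tau / ((rho_s - rho_w) * g * d)
rho_s - rho_w = 2671 - 1025 = 1646
Denominator = 1646 * 9.81 * 0.0049 = 79.121574
theta = 2.22 / 79.121574
theta = 0.0281

0.0281


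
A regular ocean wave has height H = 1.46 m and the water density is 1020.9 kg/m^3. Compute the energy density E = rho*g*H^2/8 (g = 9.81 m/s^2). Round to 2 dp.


E = (1/8) * rho * g * H^2
E = (1/8) * 1020.9 * 9.81 * 1.46^2
E = 0.125 * 1020.9 * 9.81 * 2.1316
E = 2668.50 J/m^2

2668.50


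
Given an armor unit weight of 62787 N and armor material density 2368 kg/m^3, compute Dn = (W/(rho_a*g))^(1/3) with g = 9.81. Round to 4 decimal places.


V = W / (rho_a * g)
V = 62787 / (2368 * 9.81)
V = 62787 / 23230.08
V = 2.702832 m^3
Dn = V^(1/3) = 2.702832^(1/3)
Dn = 1.3930 m

1.3930


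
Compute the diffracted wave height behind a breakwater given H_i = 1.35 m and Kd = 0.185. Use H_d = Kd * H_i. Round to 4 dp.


H_d = Kd * H_i
H_d = 0.185 * 1.35
H_d = 0.2498 m

0.2498


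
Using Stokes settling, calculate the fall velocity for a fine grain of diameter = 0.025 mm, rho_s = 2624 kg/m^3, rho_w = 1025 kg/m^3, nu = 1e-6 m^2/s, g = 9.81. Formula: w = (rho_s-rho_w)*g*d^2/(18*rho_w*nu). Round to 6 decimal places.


w = (rho_s - rho_w) * g * d^2 / (18 * rho_w * nu)
d = 0.025 mm = 0.000025 m
rho_s - rho_w = 2624 - 1025 = 1599
Numerator = 1599 * 9.81 * (0.000025)^2 = 0.000009803869
Denominator = 18 * 1025 * 1e-6 = 0.018450
w = 0.000531 m/s

0.000531


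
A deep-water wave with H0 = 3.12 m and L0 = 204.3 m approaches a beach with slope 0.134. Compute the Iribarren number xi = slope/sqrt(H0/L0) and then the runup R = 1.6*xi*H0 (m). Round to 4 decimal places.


xi = slope / sqrt(H0/L0)
H0/L0 = 3.12/204.3 = 0.015272
sqrt(0.015272) = 0.123579
xi = 0.134 / 0.123579 = 1.084331
R = 1.6 * xi * H0 = 1.6 * 1.084331 * 3.12
R = 5.4130 m

5.4130


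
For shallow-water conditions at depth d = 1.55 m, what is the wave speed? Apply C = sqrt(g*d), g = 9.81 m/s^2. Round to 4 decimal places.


Using the shallow-water approximation:
C = sqrt(g * d) = sqrt(9.81 * 1.55)
C = sqrt(15.2055)
C = 3.8994 m/s

3.8994


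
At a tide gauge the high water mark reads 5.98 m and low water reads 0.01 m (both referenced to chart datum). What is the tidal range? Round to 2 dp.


Tidal range = High water - Low water
Tidal range = 5.98 - (0.01)
Tidal range = 5.97 m

5.97


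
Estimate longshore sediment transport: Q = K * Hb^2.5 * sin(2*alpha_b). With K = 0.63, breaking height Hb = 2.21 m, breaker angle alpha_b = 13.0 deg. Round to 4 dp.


Q = K * Hb^2.5 * sin(2 * alpha_b)
Hb^2.5 = 2.21^2.5 = 7.260737
sin(2 * 13.0) = sin(26.0) = 0.438371
Q = 0.63 * 7.260737 * 0.438371
Q = 2.0052 m^3/s

2.0052


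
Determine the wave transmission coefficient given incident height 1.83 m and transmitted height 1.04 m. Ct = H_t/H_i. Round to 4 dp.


Ct = H_t / H_i
Ct = 1.04 / 1.83
Ct = 0.5683

0.5683


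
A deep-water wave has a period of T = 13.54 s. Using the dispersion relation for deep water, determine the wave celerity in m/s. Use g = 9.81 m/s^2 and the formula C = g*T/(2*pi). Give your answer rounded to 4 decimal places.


We use the deep-water celerity formula:
C = g * T / (2 * pi)
C = 9.81 * 13.54 / (2 * 3.14159...)
C = 132.827400 / 6.283185
C = 21.1401 m/s

21.1401


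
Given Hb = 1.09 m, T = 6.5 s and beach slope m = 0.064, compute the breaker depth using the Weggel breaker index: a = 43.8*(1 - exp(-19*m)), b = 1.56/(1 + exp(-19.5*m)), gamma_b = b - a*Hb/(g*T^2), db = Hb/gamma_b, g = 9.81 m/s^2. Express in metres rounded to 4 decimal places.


a = 43.8 * (1 - exp(-19 * m))
exp(-19 * 0.064) = exp(-1.2160) = 0.296413
a = 43.8 * (1 - 0.296413) = 30.817091
b = 1.56 / (1 + exp(-19.5 * m))
exp(-19.5 * 0.064) = exp(-1.2480) = 0.287078
b = 1.56 / (1 + 0.287078) = 1.212047
Hb / (g * T^2) = 1.09 / (9.81 * 6.5^2) = 1.09 / 414.4725 = 0.00262985
gamma_b = b - a * Hb/(g*T^2) = 1.212047 - 30.817091 * 0.00262985 = 1.131003
db = Hb / gamma_b = 1.09 / 1.131003
db = 0.9637 m

0.9637


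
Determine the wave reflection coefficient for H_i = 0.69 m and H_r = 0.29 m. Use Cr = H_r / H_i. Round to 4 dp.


Cr = H_r / H_i
Cr = 0.29 / 0.69
Cr = 0.4203

0.4203


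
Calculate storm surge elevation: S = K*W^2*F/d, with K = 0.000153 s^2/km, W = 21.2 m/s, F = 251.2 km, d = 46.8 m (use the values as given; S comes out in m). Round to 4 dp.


S = K * W^2 * F / d
W^2 = 21.2^2 = 449.44
S = 0.000153 * 449.44 * 251.2 / 46.8
Numerator = 0.000153 * 449.44 * 251.2 = 17.273597
S = 17.273597 / 46.8 = 0.3691 m

0.3691


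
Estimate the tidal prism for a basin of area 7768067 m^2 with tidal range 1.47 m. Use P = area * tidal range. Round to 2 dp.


Tidal prism = Area * Tidal range
P = 7768067 * 1.47
P = 11419058.49 m^3

11419058.49


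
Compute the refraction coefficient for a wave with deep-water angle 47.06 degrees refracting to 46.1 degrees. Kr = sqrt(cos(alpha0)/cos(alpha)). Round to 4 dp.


Kr = sqrt(cos(alpha0) / cos(alpha))
cos(47.06) = 0.681232
cos(46.1) = 0.693402
Kr = sqrt(0.681232 / 0.693402)
Kr = sqrt(0.982449)
Kr = 0.9912

0.9912


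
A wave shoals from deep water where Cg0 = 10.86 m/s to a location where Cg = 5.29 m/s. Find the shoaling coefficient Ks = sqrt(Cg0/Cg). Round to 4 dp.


Ks = sqrt(Cg0 / Cg)
Ks = sqrt(10.86 / 5.29)
Ks = sqrt(2.0529)
Ks = 1.4328

1.4328


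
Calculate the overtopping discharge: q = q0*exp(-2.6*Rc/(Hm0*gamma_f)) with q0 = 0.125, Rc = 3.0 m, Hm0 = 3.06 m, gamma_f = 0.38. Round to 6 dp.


q = q0 * exp(-2.6 * Rc / (Hm0 * gamma_f))
Exponent = -2.6 * 3.0 / (3.06 * 0.38)
= -2.6 * 3.0 / 1.1628
= -6.707946
exp(-6.707946) = 0.001221
q = 0.125 * 0.001221
q = 0.000153 m^3/s/m

0.000153


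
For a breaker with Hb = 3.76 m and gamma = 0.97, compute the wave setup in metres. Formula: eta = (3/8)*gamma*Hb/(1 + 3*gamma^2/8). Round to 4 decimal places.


eta = (3/8) * gamma * Hb / (1 + 3*gamma^2/8)
Numerator = (3/8) * 0.97 * 3.76 = 1.367700
Denominator = 1 + 3*0.97^2/8 = 1 + 0.352838 = 1.352838
eta = 1.367700 / 1.352838
eta = 1.0110 m

1.0110


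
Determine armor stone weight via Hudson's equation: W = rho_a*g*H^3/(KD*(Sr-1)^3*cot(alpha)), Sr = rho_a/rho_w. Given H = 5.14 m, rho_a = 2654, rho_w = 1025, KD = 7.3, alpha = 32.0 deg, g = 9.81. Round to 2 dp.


Sr = rho_a / rho_w = 2654 / 1025 = 2.589268
(Sr - 1) = 1.589268
(Sr - 1)^3 = 4.014132
cot(32.0) = 1 / tan(32.0) = 1 / 0.624869 = 1.600335
Numerator = 2654 * 9.81 * 5.14^3 = 3535568.7196
Denominator = 7.3 * 4.014132 * 1.600335 = 46.894865
W = 3535568.7196 / 46.894865
W = 75393.51 N

75393.51


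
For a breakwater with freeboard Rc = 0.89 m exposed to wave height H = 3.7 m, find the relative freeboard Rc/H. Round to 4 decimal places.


Relative freeboard = Rc / H
= 0.89 / 3.7
= 0.2405

0.2405


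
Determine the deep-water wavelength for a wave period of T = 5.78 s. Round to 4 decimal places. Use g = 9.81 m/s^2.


L0 = g * T^2 / (2 * pi)
L0 = 9.81 * 5.78^2 / (2 * pi)
L0 = 9.81 * 33.4084 / 6.28319
L0 = 327.7364 / 6.28319
L0 = 52.1609 m

52.1609


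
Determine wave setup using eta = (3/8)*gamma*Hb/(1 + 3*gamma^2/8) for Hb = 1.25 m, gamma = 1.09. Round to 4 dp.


eta = (3/8) * gamma * Hb / (1 + 3*gamma^2/8)
Numerator = (3/8) * 1.09 * 1.25 = 0.510938
Denominator = 1 + 3*1.09^2/8 = 1 + 0.445538 = 1.445538
eta = 0.510938 / 1.445538
eta = 0.3535 m

0.3535


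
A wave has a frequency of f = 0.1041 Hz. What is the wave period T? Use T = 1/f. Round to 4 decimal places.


T = 1 / f
T = 1 / 0.1041
T = 9.6061 s

9.6061


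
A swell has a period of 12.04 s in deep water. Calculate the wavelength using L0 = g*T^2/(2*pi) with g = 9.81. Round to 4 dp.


L0 = g * T^2 / (2 * pi)
L0 = 9.81 * 12.04^2 / (2 * pi)
L0 = 9.81 * 144.9616 / 6.28319
L0 = 1422.0733 / 6.28319
L0 = 226.3300 m

226.3300


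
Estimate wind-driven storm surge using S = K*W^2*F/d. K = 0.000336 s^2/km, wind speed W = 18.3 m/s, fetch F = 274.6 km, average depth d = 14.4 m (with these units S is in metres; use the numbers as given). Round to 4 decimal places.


S = K * W^2 * F / d
W^2 = 18.3^2 = 334.89
S = 0.000336 * 334.89 * 274.6 / 14.4
Numerator = 0.000336 * 334.89 * 274.6 = 30.898827
S = 30.898827 / 14.4 = 2.1458 m

2.1458


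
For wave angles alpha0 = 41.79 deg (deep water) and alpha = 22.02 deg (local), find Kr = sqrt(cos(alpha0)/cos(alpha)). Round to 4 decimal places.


Kr = sqrt(cos(alpha0) / cos(alpha))
cos(41.79) = 0.745592
cos(22.02) = 0.927053
Kr = sqrt(0.745592 / 0.927053)
Kr = sqrt(0.804261)
Kr = 0.8968

0.8968


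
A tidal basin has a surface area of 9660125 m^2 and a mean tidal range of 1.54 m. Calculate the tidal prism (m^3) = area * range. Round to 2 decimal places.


Tidal prism = Area * Tidal range
P = 9660125 * 1.54
P = 14876592.50 m^3

14876592.50


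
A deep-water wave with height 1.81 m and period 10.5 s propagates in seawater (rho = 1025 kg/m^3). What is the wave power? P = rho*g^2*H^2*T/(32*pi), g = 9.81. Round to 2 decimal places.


P = rho * g^2 * H^2 * T / (32 * pi)
P = 1025 * 9.81^2 * 1.81^2 * 10.5 / (32 * pi)
P = 1025 * 96.2361 * 3.2761 * 10.5 / 100.53096
P = 33752.70 W/m

33752.70


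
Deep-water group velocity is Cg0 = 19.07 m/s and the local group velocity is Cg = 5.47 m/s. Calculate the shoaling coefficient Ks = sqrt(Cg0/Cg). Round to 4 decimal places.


Ks = sqrt(Cg0 / Cg)
Ks = sqrt(19.07 / 5.47)
Ks = sqrt(3.4863)
Ks = 1.8672

1.8672


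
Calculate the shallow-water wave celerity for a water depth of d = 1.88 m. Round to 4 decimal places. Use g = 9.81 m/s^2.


Using the shallow-water approximation:
C = sqrt(g * d) = sqrt(9.81 * 1.88)
C = sqrt(18.4428)
C = 4.2945 m/s

4.2945


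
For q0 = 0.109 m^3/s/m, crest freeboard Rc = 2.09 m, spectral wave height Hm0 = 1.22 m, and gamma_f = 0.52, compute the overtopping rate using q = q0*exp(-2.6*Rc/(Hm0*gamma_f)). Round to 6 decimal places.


q = q0 * exp(-2.6 * Rc / (Hm0 * gamma_f))
Exponent = -2.6 * 2.09 / (1.22 * 0.52)
= -2.6 * 2.09 / 0.6344
= -8.565574
exp(-8.565574) = 0.000191
q = 0.109 * 0.000191
q = 0.000021 m^3/s/m

0.000021


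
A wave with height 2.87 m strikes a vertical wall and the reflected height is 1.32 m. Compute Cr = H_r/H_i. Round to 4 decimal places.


Cr = H_r / H_i
Cr = 1.32 / 2.87
Cr = 0.4599

0.4599


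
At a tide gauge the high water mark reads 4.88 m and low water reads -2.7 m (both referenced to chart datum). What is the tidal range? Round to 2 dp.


Tidal range = High water - Low water
Tidal range = 4.88 - (-2.7)
Tidal range = 7.58 m

7.58


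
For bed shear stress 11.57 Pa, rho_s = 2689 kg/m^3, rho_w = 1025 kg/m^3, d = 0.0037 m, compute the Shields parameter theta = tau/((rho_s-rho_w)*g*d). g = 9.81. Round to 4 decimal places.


theta = tau / ((rho_s - rho_w) * g * d)
rho_s - rho_w = 2689 - 1025 = 1664
Denominator = 1664 * 9.81 * 0.0037 = 60.398208
theta = 11.57 / 60.398208
theta = 0.1916

0.1916


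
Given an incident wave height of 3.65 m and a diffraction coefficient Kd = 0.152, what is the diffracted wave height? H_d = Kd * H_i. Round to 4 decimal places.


H_d = Kd * H_i
H_d = 0.152 * 3.65
H_d = 0.5548 m

0.5548


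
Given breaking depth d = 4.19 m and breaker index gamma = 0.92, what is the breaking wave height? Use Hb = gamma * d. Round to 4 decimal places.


Hb = gamma * d
Hb = 0.92 * 4.19
Hb = 3.8548 m

3.8548


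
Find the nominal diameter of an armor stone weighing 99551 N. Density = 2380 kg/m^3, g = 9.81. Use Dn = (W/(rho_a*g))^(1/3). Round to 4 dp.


V = W / (rho_a * g)
V = 99551 / (2380 * 9.81)
V = 99551 / 23347.80
V = 4.263828 m^3
Dn = V^(1/3) = 4.263828^(1/3)
Dn = 1.6216 m

1.6216


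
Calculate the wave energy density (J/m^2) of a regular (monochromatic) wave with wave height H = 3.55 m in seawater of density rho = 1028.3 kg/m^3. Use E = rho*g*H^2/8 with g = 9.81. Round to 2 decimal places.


E = (1/8) * rho * g * H^2
E = (1/8) * 1028.3 * 9.81 * 3.55^2
E = 0.125 * 1028.3 * 9.81 * 12.6025
E = 15891.16 J/m^2

15891.16


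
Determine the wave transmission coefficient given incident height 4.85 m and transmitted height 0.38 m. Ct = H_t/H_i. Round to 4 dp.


Ct = H_t / H_i
Ct = 0.38 / 4.85
Ct = 0.0784

0.0784


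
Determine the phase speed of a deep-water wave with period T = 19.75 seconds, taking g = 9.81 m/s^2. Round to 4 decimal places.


We use the deep-water celerity formula:
C = g * T / (2 * pi)
C = 9.81 * 19.75 / (2 * 3.14159...)
C = 193.747500 / 6.283185
C = 30.8359 m/s

30.8359


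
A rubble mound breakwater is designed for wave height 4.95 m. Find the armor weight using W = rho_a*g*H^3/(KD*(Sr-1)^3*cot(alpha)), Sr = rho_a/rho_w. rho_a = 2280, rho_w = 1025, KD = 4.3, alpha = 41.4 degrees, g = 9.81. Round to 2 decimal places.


Sr = rho_a / rho_w = 2280 / 1025 = 2.224390
(Sr - 1) = 1.224390
(Sr - 1)^3 = 1.835522
cot(41.4) = 1 / tan(41.4) = 1 / 0.881619 = 1.134277
Numerator = 2280 * 9.81 * 4.95^3 = 2712810.4592
Denominator = 4.3 * 1.835522 * 1.134277 = 8.952561
W = 2712810.4592 / 8.952561
W = 303020.60 N

303020.60


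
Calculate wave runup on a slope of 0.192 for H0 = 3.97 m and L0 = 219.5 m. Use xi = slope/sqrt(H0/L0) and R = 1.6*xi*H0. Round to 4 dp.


xi = slope / sqrt(H0/L0)
H0/L0 = 3.97/219.5 = 0.018087
sqrt(0.018087) = 0.134486
xi = 0.192 / 0.134486 = 1.427655
R = 1.6 * xi * H0 = 1.6 * 1.427655 * 3.97
R = 9.0685 m

9.0685


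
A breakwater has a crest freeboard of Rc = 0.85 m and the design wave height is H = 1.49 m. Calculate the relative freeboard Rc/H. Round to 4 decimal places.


Relative freeboard = Rc / H
= 0.85 / 1.49
= 0.5705

0.5705


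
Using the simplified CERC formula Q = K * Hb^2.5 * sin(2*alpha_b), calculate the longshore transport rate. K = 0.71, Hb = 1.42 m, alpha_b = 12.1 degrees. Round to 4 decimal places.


Q = K * Hb^2.5 * sin(2 * alpha_b)
Hb^2.5 = 1.42^2.5 = 2.402818
sin(2 * 12.1) = sin(24.2) = 0.409923
Q = 0.71 * 2.402818 * 0.409923
Q = 0.6993 m^3/s

0.6993


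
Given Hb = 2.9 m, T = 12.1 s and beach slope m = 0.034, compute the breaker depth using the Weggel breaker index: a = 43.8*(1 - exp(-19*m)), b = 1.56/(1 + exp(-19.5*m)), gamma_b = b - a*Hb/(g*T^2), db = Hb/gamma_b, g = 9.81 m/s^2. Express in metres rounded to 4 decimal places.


a = 43.8 * (1 - exp(-19 * m))
exp(-19 * 0.034) = exp(-0.6460) = 0.524138
a = 43.8 * (1 - 0.524138) = 20.842749
b = 1.56 / (1 + exp(-19.5 * m))
exp(-19.5 * 0.034) = exp(-0.6630) = 0.515303
b = 1.56 / (1 + 0.515303) = 1.029497
Hb / (g * T^2) = 2.9 / (9.81 * 12.1^2) = 2.9 / 1436.2821 = 0.00201910
gamma_b = b - a * Hb/(g*T^2) = 1.029497 - 20.842749 * 0.00201910 = 0.987413
db = Hb / gamma_b = 2.9 / 0.987413
db = 2.9370 m

2.9370


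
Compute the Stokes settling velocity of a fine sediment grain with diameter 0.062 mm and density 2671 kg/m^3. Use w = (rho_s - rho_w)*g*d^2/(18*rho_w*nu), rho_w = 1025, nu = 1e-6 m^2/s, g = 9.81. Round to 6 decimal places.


w = (rho_s - rho_w) * g * d^2 / (18 * rho_w * nu)
d = 0.062 mm = 0.000062 m
rho_s - rho_w = 2671 - 1025 = 1646
Numerator = 1646 * 9.81 * (0.000062)^2 = 0.000062070067
Denominator = 18 * 1025 * 1e-6 = 0.018450
w = 0.003364 m/s

0.003364


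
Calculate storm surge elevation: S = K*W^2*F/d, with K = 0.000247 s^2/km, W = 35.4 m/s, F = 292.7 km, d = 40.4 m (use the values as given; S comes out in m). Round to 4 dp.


S = K * W^2 * F / d
W^2 = 35.4^2 = 1253.16
S = 0.000247 * 1253.16 * 292.7 / 40.4
Numerator = 0.000247 * 1253.16 * 292.7 = 90.599583
S = 90.599583 / 40.4 = 2.2426 m

2.2426


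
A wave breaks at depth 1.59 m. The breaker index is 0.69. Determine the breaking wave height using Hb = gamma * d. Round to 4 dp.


Hb = gamma * d
Hb = 0.69 * 1.59
Hb = 1.0971 m

1.0971


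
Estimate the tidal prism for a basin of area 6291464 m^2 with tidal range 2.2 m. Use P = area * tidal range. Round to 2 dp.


Tidal prism = Area * Tidal range
P = 6291464 * 2.2
P = 13841220.80 m^3

13841220.80


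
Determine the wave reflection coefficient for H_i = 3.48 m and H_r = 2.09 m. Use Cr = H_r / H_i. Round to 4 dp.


Cr = H_r / H_i
Cr = 2.09 / 3.48
Cr = 0.6006

0.6006


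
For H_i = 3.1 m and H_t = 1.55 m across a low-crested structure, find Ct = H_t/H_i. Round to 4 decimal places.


Ct = H_t / H_i
Ct = 1.55 / 3.1
Ct = 0.5000

0.5000


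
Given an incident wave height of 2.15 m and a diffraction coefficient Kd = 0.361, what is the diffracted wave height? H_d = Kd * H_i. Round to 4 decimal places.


H_d = Kd * H_i
H_d = 0.361 * 2.15
H_d = 0.7762 m

0.7762


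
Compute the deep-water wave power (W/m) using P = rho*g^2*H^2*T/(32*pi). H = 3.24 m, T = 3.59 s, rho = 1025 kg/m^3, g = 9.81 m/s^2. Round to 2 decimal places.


P = rho * g^2 * H^2 * T / (32 * pi)
P = 1025 * 9.81^2 * 3.24^2 * 3.59 / (32 * pi)
P = 1025 * 96.2361 * 10.4976 * 3.59 / 100.53096
P = 36978.26 W/m

36978.26


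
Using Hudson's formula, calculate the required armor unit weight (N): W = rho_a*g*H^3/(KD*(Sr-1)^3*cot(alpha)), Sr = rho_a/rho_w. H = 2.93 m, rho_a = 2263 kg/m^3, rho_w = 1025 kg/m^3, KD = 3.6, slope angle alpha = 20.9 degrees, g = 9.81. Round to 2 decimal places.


Sr = rho_a / rho_w = 2263 / 1025 = 2.207805
(Sr - 1) = 1.207805
(Sr - 1)^3 = 1.761937
cot(20.9) = 1 / tan(20.9) = 1 / 0.381863 = 2.618741
Numerator = 2263 * 9.81 * 2.93^3 = 558414.1600
Denominator = 3.6 * 1.761937 * 2.618741 = 16.610603
W = 558414.1600 / 16.610603
W = 33617.93 N

33617.93


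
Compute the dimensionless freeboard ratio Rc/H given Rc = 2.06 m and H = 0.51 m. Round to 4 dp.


Relative freeboard = Rc / H
= 2.06 / 0.51
= 4.0392

4.0392


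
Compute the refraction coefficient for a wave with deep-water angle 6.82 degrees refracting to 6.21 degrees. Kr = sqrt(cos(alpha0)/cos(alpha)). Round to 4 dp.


Kr = sqrt(cos(alpha0) / cos(alpha))
cos(6.82) = 0.992924
cos(6.21) = 0.994132
Kr = sqrt(0.992924 / 0.994132)
Kr = sqrt(0.998785)
Kr = 0.9994

0.9994


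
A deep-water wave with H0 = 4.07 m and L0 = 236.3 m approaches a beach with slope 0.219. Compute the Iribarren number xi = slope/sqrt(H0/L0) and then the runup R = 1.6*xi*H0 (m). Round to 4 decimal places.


xi = slope / sqrt(H0/L0)
H0/L0 = 4.07/236.3 = 0.017224
sqrt(0.017224) = 0.131240
xi = 0.219 / 0.131240 = 1.668702
R = 1.6 * xi * H0 = 1.6 * 1.668702 * 4.07
R = 10.8666 m

10.8666


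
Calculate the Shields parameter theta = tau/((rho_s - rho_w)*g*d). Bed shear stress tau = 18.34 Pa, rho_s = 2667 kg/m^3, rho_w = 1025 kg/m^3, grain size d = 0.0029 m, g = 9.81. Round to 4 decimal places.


theta = tau / ((rho_s - rho_w) * g * d)
rho_s - rho_w = 2667 - 1025 = 1642
Denominator = 1642 * 9.81 * 0.0029 = 46.713258
theta = 18.34 / 46.713258
theta = 0.3926

0.3926


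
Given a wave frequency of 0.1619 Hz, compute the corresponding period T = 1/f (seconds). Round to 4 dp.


T = 1 / f
T = 1 / 0.1619
T = 6.1767 s

6.1767


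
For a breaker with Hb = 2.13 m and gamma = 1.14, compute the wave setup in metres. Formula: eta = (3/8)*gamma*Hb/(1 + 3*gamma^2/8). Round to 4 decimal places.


eta = (3/8) * gamma * Hb / (1 + 3*gamma^2/8)
Numerator = (3/8) * 1.14 * 2.13 = 0.910575
Denominator = 1 + 3*1.14^2/8 = 1 + 0.487350 = 1.487350
eta = 0.910575 / 1.487350
eta = 0.6122 m

0.6122


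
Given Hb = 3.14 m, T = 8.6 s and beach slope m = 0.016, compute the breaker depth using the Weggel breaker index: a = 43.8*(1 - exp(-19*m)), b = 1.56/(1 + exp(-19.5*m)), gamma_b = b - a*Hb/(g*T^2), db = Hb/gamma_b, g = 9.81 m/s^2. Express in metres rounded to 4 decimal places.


a = 43.8 * (1 - exp(-19 * m))
exp(-19 * 0.016) = exp(-0.3040) = 0.737861
a = 43.8 * (1 - 0.737861) = 11.481694
b = 1.56 / (1 + exp(-19.5 * m))
exp(-19.5 * 0.016) = exp(-0.3120) = 0.731982
b = 1.56 / (1 + 0.731982) = 0.900702
Hb / (g * T^2) = 3.14 / (9.81 * 8.6^2) = 3.14 / 725.5476 = 0.00432777
gamma_b = b - a * Hb/(g*T^2) = 0.900702 - 11.481694 * 0.00432777 = 0.851012
db = Hb / gamma_b = 3.14 / 0.851012
db = 3.6897 m

3.6897


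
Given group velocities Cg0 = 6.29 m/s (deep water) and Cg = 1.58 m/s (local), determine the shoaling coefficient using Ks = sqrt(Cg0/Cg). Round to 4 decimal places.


Ks = sqrt(Cg0 / Cg)
Ks = sqrt(6.29 / 1.58)
Ks = sqrt(3.9810)
Ks = 1.9952

1.9952


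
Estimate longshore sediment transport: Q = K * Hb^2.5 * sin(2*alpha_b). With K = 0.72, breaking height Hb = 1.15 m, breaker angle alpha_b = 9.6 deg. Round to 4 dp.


Q = K * Hb^2.5 * sin(2 * alpha_b)
Hb^2.5 = 1.15^2.5 = 1.418223
sin(2 * 9.6) = sin(19.2) = 0.328867
Q = 0.72 * 1.418223 * 0.328867
Q = 0.3358 m^3/s

0.3358


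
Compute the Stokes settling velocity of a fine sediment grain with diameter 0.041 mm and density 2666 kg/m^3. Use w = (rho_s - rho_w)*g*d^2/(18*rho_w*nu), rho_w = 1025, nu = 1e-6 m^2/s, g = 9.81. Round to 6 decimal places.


w = (rho_s - rho_w) * g * d^2 / (18 * rho_w * nu)
d = 0.041 mm = 0.000041 m
rho_s - rho_w = 2666 - 1025 = 1641
Numerator = 1641 * 9.81 * (0.000041)^2 = 0.000027061091
Denominator = 18 * 1025 * 1e-6 = 0.018450
w = 0.001467 m/s

0.001467


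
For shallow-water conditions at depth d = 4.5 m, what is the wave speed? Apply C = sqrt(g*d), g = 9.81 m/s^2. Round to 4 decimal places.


Using the shallow-water approximation:
C = sqrt(g * d) = sqrt(9.81 * 4.5)
C = sqrt(44.1450)
C = 6.6442 m/s

6.6442


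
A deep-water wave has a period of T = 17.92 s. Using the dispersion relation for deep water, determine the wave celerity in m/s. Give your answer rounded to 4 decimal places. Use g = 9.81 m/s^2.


We use the deep-water celerity formula:
C = g * T / (2 * pi)
C = 9.81 * 17.92 / (2 * 3.14159...)
C = 175.795200 / 6.283185
C = 27.9787 m/s

27.9787


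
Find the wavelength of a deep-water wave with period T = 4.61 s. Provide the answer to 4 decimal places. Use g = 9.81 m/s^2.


L0 = g * T^2 / (2 * pi)
L0 = 9.81 * 4.61^2 / (2 * pi)
L0 = 9.81 * 21.2521 / 6.28319
L0 = 208.4831 / 6.28319
L0 = 33.1811 m

33.1811


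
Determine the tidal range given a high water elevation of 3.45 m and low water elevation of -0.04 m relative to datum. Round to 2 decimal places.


Tidal range = High water - Low water
Tidal range = 3.45 - (-0.04)
Tidal range = 3.49 m

3.49


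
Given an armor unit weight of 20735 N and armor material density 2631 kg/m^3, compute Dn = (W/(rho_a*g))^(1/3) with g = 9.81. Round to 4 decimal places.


V = W / (rho_a * g)
V = 20735 / (2631 * 9.81)
V = 20735 / 25810.11
V = 0.803367 m^3
Dn = V^(1/3) = 0.803367^(1/3)
Dn = 0.9296 m

0.9296


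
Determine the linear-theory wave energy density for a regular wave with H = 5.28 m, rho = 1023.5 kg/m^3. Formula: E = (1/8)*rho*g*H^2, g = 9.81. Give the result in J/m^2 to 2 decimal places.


E = (1/8) * rho * g * H^2
E = (1/8) * 1023.5 * 9.81 * 5.28^2
E = 0.125 * 1023.5 * 9.81 * 27.8784
E = 34989.26 J/m^2

34989.26


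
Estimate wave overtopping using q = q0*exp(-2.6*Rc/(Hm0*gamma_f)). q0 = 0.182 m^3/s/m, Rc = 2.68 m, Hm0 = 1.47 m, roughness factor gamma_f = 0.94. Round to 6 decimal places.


q = q0 * exp(-2.6 * Rc / (Hm0 * gamma_f))
Exponent = -2.6 * 2.68 / (1.47 * 0.94)
= -2.6 * 2.68 / 1.3818
= -5.042698
exp(-5.042698) = 0.006456
q = 0.182 * 0.006456
q = 0.001175 m^3/s/m

0.001175


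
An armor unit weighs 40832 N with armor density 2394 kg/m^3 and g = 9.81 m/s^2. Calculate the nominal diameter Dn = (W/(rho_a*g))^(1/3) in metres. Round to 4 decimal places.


V = W / (rho_a * g)
V = 40832 / (2394 * 9.81)
V = 40832 / 23485.14
V = 1.738631 m^3
Dn = V^(1/3) = 1.738631^(1/3)
Dn = 1.2025 m

1.2025


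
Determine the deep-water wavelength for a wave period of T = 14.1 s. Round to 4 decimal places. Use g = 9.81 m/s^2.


L0 = g * T^2 / (2 * pi)
L0 = 9.81 * 14.1^2 / (2 * pi)
L0 = 9.81 * 198.8100 / 6.28319
L0 = 1950.3261 / 6.28319
L0 = 310.4040 m

310.4040


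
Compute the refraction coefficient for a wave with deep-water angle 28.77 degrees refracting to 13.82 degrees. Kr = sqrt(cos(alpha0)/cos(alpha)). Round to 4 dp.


Kr = sqrt(cos(alpha0) / cos(alpha))
cos(28.77) = 0.876559
cos(13.82) = 0.971051
Kr = sqrt(0.876559 / 0.971051)
Kr = sqrt(0.902691)
Kr = 0.9501

0.9501


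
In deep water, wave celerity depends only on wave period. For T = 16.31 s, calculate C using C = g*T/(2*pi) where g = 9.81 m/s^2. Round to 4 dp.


We use the deep-water celerity formula:
C = g * T / (2 * pi)
C = 9.81 * 16.31 / (2 * 3.14159...)
C = 160.001100 / 6.283185
C = 25.4650 m/s

25.4650


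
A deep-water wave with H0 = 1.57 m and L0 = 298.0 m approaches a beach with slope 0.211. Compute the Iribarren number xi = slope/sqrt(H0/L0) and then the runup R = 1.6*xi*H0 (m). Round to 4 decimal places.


xi = slope / sqrt(H0/L0)
H0/L0 = 1.57/298.0 = 0.005268
sqrt(0.005268) = 0.072584
xi = 0.211 / 0.072584 = 2.906971
R = 1.6 * xi * H0 = 1.6 * 2.906971 * 1.57
R = 7.3023 m

7.3023


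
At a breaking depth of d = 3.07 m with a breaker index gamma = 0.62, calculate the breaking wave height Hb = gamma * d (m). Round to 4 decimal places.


Hb = gamma * d
Hb = 0.62 * 3.07
Hb = 1.9034 m

1.9034


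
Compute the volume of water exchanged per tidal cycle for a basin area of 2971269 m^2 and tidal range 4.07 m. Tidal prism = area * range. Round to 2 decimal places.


Tidal prism = Area * Tidal range
P = 2971269 * 4.07
P = 12093064.83 m^3

12093064.83


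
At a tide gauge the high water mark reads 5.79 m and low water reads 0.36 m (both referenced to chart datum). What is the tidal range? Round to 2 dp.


Tidal range = High water - Low water
Tidal range = 5.79 - (0.36)
Tidal range = 5.43 m

5.43


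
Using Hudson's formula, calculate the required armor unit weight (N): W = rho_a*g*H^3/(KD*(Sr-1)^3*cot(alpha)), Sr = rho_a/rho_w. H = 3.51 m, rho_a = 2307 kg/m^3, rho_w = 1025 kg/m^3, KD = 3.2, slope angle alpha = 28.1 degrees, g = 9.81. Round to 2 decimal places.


Sr = rho_a / rho_w = 2307 / 1025 = 2.250732
(Sr - 1) = 1.250732
(Sr - 1)^3 = 1.956557
cot(28.1) = 1 / tan(28.1) = 1 / 0.533950 = 1.872834
Numerator = 2307 * 9.81 * 3.51^3 = 978673.7759
Denominator = 3.2 * 1.956557 * 1.872834 = 11.725777
W = 978673.7759 / 11.725777
W = 83463.45 N

83463.45


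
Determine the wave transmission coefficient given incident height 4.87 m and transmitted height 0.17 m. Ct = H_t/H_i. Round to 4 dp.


Ct = H_t / H_i
Ct = 0.17 / 4.87
Ct = 0.0349

0.0349


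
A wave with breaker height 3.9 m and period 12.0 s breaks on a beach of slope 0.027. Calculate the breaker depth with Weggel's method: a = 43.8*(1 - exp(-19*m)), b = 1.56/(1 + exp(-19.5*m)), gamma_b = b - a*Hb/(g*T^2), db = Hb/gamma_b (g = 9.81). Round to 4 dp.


a = 43.8 * (1 - exp(-19 * m))
exp(-19 * 0.027) = exp(-0.5130) = 0.598697
a = 43.8 * (1 - 0.598697) = 17.577081
b = 1.56 / (1 + exp(-19.5 * m))
exp(-19.5 * 0.027) = exp(-0.5265) = 0.590669
b = 1.56 / (1 + 0.590669) = 0.980720
Hb / (g * T^2) = 3.9 / (9.81 * 12.0^2) = 3.9 / 1412.6400 = 0.00276079
gamma_b = b - a * Hb/(g*T^2) = 0.980720 - 17.577081 * 0.00276079 = 0.932193
db = Hb / gamma_b = 3.9 / 0.932193
db = 4.1837 m

4.1837


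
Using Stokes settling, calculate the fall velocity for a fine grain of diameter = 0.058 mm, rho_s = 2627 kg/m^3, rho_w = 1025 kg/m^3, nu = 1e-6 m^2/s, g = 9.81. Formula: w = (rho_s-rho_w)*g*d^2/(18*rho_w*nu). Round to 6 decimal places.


w = (rho_s - rho_w) * g * d^2 / (18 * rho_w * nu)
d = 0.058 mm = 0.000058 m
rho_s - rho_w = 2627 - 1025 = 1602
Numerator = 1602 * 9.81 * (0.000058)^2 = 0.000052867346
Denominator = 18 * 1025 * 1e-6 = 0.018450
w = 0.002865 m/s

0.002865


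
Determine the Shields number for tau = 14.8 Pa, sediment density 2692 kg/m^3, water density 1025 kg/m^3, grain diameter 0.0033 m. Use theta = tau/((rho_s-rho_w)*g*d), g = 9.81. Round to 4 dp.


theta = tau / ((rho_s - rho_w) * g * d)
rho_s - rho_w = 2692 - 1025 = 1667
Denominator = 1667 * 9.81 * 0.0033 = 53.965791
theta = 14.8 / 53.965791
theta = 0.2742

0.2742


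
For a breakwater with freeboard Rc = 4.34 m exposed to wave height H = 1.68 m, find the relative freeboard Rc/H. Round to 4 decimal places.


Relative freeboard = Rc / H
= 4.34 / 1.68
= 2.5833

2.5833


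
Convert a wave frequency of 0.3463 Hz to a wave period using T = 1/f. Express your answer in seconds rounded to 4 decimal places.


T = 1 / f
T = 1 / 0.3463
T = 2.8877 s

2.8877


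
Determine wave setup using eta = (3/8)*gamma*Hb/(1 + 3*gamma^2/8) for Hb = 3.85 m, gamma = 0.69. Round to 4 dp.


eta = (3/8) * gamma * Hb / (1 + 3*gamma^2/8)
Numerator = (3/8) * 0.69 * 3.85 = 0.996187
Denominator = 1 + 3*0.69^2/8 = 1 + 0.178538 = 1.178538
eta = 0.996187 / 1.178538
eta = 0.8453 m

0.8453


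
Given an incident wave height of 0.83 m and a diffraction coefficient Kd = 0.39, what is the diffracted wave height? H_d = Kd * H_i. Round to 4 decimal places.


H_d = Kd * H_i
H_d = 0.39 * 0.83
H_d = 0.3237 m

0.3237


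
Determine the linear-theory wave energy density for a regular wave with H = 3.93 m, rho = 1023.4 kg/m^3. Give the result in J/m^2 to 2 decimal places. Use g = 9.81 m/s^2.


E = (1/8) * rho * g * H^2
E = (1/8) * 1023.4 * 9.81 * 3.93^2
E = 0.125 * 1023.4 * 9.81 * 15.4449
E = 19382.49 J/m^2

19382.49


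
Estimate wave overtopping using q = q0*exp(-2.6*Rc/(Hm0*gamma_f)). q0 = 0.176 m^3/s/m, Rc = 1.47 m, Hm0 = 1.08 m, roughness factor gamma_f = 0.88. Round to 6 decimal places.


q = q0 * exp(-2.6 * Rc / (Hm0 * gamma_f))
Exponent = -2.6 * 1.47 / (1.08 * 0.88)
= -2.6 * 1.47 / 0.9504
= -4.021465
exp(-4.021465) = 0.017927
q = 0.176 * 0.017927
q = 0.003155 m^3/s/m

0.003155


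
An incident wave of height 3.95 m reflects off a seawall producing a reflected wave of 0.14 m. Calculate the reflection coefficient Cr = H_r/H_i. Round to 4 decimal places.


Cr = H_r / H_i
Cr = 0.14 / 3.95
Cr = 0.0354

0.0354


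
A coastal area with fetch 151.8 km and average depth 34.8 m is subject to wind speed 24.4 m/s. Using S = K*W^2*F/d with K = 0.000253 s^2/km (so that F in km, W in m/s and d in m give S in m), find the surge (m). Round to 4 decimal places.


S = K * W^2 * F / d
W^2 = 24.4^2 = 595.36
S = 0.000253 * 595.36 * 151.8 / 34.8
Numerator = 0.000253 * 595.36 * 151.8 = 22.865039
S = 22.865039 / 34.8 = 0.6570 m

0.6570


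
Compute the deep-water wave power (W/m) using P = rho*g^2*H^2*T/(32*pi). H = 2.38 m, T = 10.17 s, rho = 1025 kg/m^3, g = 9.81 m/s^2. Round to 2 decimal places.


P = rho * g^2 * H^2 * T / (32 * pi)
P = 1025 * 9.81^2 * 2.38^2 * 10.17 / (32 * pi)
P = 1025 * 96.2361 * 5.6644 * 10.17 / 100.53096
P = 56524.52 W/m

56524.52


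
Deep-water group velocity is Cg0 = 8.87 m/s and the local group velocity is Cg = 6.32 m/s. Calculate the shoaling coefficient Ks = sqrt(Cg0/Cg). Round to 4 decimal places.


Ks = sqrt(Cg0 / Cg)
Ks = sqrt(8.87 / 6.32)
Ks = sqrt(1.4035)
Ks = 1.1847

1.1847


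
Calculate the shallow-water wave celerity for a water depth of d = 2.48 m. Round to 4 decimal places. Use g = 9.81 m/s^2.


Using the shallow-water approximation:
C = sqrt(g * d) = sqrt(9.81 * 2.48)
C = sqrt(24.3288)
C = 4.9324 m/s

4.9324
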